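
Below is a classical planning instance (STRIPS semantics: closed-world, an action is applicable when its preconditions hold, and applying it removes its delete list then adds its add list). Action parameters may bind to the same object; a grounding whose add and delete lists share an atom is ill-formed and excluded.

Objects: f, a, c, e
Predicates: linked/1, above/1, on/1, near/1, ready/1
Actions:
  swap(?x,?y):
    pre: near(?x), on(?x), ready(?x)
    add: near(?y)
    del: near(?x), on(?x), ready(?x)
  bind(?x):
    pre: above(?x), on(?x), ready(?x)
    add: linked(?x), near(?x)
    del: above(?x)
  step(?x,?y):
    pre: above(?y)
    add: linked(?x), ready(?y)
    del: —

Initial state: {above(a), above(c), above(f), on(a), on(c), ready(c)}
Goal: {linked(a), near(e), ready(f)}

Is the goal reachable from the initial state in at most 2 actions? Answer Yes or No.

No

1. bind(c)  →  {above(a), above(f), linked(c), near(c), on(a), on(c), ready(c)}
2. swap(c,e)  →  {above(a), above(f), linked(c), near(e), on(a)}
3. step(a,f)  →  {above(a), above(f), linked(a), linked(c), near(e), on(a), ready(f)}
optimal plan length = 3; 3 > 2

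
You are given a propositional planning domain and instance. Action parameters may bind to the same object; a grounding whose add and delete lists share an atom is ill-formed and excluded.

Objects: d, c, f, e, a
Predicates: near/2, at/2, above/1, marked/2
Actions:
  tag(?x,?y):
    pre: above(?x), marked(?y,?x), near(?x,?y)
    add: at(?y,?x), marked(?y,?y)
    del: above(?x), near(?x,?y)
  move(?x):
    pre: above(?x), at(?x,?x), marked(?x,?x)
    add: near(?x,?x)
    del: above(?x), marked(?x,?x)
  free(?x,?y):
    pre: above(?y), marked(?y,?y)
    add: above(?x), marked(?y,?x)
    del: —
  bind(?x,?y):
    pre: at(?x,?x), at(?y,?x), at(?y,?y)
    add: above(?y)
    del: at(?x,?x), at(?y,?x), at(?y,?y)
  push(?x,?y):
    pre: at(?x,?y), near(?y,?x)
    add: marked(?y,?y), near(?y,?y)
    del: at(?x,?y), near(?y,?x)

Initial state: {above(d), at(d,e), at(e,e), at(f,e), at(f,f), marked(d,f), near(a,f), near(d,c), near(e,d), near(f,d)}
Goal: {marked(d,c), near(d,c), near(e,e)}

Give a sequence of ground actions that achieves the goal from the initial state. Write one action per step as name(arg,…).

1. bind(f,f)  →  {above(d), above(f), at(d,e), at(e,e), at(f,e), marked(d,f), near(a,f), near(d,c), near(e,d), near(f,d)}
2. tag(f,d)  →  {above(d), at(d,e), at(d,f), at(e,e), at(f,e), marked(d,d), marked(d,f), near(a,f), near(d,c), near(e,d)}
3. free(c,d)  →  {above(c), above(d), at(d,e), at(d,f), at(e,e), at(f,e), marked(d,c), marked(d,d), marked(d,f), near(a,f), near(d,c), near(e,d)}
4. push(d,e)  →  {above(c), above(d), at(d,f), at(e,e), at(f,e), marked(d,c), marked(d,d), marked(d,f), marked(e,e), near(a,f), near(d,c), near(e,e)}

bind(f,f); tag(f,d); free(c,d); push(d,e)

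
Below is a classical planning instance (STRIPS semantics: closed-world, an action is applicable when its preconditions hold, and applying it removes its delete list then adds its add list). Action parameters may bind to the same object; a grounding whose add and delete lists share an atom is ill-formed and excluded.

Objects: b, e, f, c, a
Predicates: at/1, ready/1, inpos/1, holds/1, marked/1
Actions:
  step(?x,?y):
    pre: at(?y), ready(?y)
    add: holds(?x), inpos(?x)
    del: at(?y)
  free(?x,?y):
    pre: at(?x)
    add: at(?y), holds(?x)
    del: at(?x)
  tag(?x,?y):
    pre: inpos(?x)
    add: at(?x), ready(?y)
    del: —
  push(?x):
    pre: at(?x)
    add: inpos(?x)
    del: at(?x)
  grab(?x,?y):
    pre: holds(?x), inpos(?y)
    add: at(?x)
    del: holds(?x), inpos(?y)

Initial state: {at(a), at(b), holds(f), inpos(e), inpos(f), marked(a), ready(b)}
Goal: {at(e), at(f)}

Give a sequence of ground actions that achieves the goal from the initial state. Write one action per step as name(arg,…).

1. free(b,e)  →  {at(a), at(e), holds(b), holds(f), inpos(e), inpos(f), marked(a), ready(b)}
2. free(a,f)  →  {at(e), at(f), holds(a), holds(b), holds(f), inpos(e), inpos(f), marked(a), ready(b)}

free(b,e); free(a,f)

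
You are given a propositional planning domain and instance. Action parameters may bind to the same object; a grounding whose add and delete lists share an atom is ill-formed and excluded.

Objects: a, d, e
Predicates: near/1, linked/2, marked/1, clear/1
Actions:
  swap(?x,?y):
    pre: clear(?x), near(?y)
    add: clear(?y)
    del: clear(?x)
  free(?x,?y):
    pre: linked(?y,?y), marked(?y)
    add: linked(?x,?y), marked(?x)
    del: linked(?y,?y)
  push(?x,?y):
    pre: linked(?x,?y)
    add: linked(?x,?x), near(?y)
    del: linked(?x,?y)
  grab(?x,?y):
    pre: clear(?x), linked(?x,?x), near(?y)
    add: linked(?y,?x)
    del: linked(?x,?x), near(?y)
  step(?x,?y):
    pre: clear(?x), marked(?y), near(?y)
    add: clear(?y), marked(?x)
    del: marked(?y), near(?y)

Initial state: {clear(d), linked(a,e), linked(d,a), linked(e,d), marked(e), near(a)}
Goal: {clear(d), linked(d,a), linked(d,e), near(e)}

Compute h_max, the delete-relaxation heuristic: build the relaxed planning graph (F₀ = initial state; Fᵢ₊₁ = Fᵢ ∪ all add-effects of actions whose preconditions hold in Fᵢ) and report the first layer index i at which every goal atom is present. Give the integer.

F0 = init (6 atoms)
F1 = F0 ∪ {clear(a), linked(a,a), linked(d,d), linked(e,e), near(d), near(e)}  (12 atoms)
F2 = F1 ∪ {clear(e), linked(a,d), linked(d,e), linked(e,a), marked(a), marked(d)}  (18 atoms)
goal ⊆ F2  ⇒  h_max = 2

2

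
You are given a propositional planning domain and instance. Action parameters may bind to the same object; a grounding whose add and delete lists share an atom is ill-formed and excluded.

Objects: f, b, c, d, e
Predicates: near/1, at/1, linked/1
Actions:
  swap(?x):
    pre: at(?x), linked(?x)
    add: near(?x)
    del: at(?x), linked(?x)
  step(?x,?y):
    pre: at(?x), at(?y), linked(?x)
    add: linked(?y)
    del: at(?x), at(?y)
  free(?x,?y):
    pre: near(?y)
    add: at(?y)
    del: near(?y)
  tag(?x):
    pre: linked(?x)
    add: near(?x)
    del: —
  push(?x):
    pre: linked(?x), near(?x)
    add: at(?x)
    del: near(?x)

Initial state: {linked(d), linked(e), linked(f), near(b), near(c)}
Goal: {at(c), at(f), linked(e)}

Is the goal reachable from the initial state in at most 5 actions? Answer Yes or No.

Yes

1. free(f,c)  →  {at(c), linked(d), linked(e), linked(f), near(b)}
2. tag(f)  →  {at(c), linked(d), linked(e), linked(f), near(b), near(f)}
3. free(f,f)  →  {at(c), at(f), linked(d), linked(e), linked(f), near(b)}
optimal plan length = 3; 3 ≤ 5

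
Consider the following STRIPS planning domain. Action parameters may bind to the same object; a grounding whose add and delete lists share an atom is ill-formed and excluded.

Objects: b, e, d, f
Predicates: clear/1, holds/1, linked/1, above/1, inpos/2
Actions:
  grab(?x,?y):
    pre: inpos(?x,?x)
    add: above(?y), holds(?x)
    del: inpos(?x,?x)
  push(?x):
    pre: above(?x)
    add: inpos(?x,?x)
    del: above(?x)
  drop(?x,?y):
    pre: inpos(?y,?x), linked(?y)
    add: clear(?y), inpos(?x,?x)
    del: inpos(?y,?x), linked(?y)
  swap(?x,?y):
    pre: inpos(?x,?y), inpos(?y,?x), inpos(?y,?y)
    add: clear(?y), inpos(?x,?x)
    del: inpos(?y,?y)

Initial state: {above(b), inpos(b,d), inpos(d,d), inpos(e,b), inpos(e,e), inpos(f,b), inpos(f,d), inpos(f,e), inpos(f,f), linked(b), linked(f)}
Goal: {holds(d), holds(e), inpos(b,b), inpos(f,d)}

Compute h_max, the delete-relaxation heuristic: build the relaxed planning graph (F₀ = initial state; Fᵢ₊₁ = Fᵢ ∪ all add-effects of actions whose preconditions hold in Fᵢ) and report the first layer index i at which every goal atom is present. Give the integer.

F0 = init (11 atoms)
F1 = F0 ∪ {above(d), above(e), above(f), clear(b), clear(f), holds(d), holds(e), holds(f), inpos(b,b)}  (20 atoms)
goal ⊆ F1  ⇒  h_max = 1

1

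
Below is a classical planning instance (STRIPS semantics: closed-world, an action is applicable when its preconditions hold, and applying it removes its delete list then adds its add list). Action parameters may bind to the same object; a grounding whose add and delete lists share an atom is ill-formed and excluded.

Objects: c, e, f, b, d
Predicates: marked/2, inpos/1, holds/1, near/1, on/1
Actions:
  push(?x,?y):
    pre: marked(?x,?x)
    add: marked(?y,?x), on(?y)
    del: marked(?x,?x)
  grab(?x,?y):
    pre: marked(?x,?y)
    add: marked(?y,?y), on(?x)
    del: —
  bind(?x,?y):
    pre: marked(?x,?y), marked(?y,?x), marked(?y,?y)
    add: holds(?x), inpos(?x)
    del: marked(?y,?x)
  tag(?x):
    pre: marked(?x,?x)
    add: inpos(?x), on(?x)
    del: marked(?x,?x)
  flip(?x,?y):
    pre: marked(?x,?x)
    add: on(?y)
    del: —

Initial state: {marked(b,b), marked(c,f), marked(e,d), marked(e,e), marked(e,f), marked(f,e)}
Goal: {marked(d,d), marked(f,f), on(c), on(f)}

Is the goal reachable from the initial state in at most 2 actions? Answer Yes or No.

No

1. push(e,f)  →  {marked(b,b), marked(c,f), marked(e,d), marked(e,f), marked(f,e), on(f)}
2. grab(c,f)  →  {marked(b,b), marked(c,f), marked(e,d), marked(e,f), marked(f,e), marked(f,f), on(c), on(f)}
3. grab(e,d)  →  {marked(b,b), marked(c,f), marked(d,d), marked(e,d), marked(e,f), marked(f,e), marked(f,f), on(c), on(e), on(f)}
optimal plan length = 3; 3 > 2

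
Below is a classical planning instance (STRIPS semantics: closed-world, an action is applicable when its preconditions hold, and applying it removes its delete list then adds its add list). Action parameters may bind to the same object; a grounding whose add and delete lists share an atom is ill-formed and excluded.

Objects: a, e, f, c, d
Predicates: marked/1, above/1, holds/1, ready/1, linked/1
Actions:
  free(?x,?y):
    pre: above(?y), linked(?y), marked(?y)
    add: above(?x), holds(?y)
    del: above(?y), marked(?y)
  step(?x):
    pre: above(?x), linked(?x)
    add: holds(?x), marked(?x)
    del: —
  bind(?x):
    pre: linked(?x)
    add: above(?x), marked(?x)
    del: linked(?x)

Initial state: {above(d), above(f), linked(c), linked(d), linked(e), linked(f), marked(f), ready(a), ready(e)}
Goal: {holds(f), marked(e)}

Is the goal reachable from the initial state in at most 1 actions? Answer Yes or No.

No

1. free(a,f)  →  {above(a), above(d), holds(f), linked(c), linked(d), linked(e), linked(f), ready(a), ready(e)}
2. bind(e)  →  {above(a), above(d), above(e), holds(f), linked(c), linked(d), linked(f), marked(e), ready(a), ready(e)}
optimal plan length = 2; 2 > 1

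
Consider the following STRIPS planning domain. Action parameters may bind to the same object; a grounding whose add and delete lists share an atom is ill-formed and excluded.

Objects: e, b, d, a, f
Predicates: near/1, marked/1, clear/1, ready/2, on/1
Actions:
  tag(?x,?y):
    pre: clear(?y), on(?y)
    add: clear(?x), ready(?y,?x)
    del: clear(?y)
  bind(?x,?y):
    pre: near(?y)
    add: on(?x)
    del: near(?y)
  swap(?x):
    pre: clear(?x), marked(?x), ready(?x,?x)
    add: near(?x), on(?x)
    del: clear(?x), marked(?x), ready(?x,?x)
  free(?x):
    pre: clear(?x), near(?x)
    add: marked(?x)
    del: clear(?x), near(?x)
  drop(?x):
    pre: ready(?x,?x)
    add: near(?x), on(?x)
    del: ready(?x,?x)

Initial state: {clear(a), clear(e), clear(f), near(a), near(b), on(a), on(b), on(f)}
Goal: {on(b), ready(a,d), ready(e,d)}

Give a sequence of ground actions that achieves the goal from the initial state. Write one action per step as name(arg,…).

tag(d,a); bind(e,b); tag(d,e)

1. tag(d,a)  →  {clear(d), clear(e), clear(f), near(a), near(b), on(a), on(b), on(f), ready(a,d)}
2. bind(e,b)  →  {clear(d), clear(e), clear(f), near(a), on(a), on(b), on(e), on(f), ready(a,d)}
3. tag(d,e)  →  {clear(d), clear(f), near(a), on(a), on(b), on(e), on(f), ready(a,d), ready(e,d)}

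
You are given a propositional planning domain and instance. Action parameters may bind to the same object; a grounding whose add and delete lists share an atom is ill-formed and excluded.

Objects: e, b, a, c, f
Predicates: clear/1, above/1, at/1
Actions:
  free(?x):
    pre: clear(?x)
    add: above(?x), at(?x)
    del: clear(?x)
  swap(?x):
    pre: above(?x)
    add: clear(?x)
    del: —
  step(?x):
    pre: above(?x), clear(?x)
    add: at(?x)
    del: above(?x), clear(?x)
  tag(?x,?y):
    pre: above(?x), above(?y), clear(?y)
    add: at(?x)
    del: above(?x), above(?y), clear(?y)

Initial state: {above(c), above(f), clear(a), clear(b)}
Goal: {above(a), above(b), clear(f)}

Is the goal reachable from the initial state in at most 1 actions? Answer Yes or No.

1. free(b)  →  {above(b), above(c), above(f), at(b), clear(a)}
2. free(a)  →  {above(a), above(b), above(c), above(f), at(a), at(b)}
3. swap(f)  →  {above(a), above(b), above(c), above(f), at(a), at(b), clear(f)}
optimal plan length = 3; 3 > 1

No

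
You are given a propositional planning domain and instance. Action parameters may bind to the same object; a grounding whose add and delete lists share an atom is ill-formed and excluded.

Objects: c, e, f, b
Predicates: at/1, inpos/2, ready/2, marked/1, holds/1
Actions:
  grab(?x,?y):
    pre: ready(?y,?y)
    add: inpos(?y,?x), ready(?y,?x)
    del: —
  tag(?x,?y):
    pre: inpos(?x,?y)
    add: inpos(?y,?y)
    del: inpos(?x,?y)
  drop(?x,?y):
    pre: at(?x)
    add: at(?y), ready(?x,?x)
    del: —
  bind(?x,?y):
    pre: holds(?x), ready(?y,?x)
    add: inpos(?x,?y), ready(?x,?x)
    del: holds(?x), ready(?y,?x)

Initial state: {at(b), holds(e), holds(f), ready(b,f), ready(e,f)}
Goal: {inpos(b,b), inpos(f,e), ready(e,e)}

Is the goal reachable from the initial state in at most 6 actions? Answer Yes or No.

Yes

1. drop(b,e)  →  {at(b), at(e), holds(e), holds(f), ready(b,b), ready(b,f), ready(e,f)}
2. grab(b,b)  →  {at(b), at(e), holds(e), holds(f), inpos(b,b), ready(b,b), ready(b,f), ready(e,f)}
3. drop(e,c)  →  {at(b), at(c), at(e), holds(e), holds(f), inpos(b,b), ready(b,b), ready(b,f), ready(e,e), ready(e,f)}
4. bind(f,e)  →  {at(b), at(c), at(e), holds(e), inpos(b,b), inpos(f,e), ready(b,b), ready(b,f), ready(e,e), ready(f,f)}
optimal plan length = 4; 4 ≤ 6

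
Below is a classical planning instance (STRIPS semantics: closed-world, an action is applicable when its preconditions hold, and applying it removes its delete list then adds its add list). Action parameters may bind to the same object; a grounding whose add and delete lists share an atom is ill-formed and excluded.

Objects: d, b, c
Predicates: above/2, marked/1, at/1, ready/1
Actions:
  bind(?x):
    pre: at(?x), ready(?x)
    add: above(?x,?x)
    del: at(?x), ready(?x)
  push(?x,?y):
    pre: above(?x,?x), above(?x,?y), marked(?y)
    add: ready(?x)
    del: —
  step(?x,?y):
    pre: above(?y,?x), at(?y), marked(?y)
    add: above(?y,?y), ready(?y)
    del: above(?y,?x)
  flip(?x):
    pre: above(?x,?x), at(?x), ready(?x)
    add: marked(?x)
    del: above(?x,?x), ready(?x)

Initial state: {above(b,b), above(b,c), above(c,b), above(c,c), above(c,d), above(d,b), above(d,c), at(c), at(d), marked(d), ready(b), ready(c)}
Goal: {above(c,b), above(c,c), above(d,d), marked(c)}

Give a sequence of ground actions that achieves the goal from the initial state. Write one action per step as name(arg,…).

1. step(b,d)  →  {above(b,b), above(b,c), above(c,b), above(c,c), above(c,d), above(d,c), above(d,d), at(c), at(d), marked(d), ready(b), ready(c), ready(d)}
2. flip(c)  →  {above(b,b), above(b,c), above(c,b), above(c,d), above(d,c), above(d,d), at(c), at(d), marked(c), marked(d), ready(b), ready(d)}
3. step(d,c)  →  {above(b,b), above(b,c), above(c,b), above(c,c), above(d,c), above(d,d), at(c), at(d), marked(c), marked(d), ready(b), ready(c), ready(d)}

step(b,d); flip(c); step(d,c)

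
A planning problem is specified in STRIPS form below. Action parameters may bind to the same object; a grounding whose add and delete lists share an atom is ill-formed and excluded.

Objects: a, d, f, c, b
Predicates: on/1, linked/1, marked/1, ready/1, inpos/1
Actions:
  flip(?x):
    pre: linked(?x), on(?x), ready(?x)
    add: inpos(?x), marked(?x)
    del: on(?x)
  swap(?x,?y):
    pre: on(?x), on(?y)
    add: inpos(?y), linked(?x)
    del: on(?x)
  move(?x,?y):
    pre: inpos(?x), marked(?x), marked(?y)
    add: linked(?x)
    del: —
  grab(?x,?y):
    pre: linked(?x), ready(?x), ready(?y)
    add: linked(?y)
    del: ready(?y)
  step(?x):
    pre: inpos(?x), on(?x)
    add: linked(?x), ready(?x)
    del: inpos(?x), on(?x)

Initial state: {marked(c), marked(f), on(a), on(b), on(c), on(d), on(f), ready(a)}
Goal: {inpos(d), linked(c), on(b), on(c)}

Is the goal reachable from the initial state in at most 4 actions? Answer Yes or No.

1. swap(a,d)  →  {inpos(d), linked(a), marked(c), marked(f), on(b), on(c), on(d), on(f), ready(a)}
2. swap(d,c)  →  {inpos(c), inpos(d), linked(a), linked(d), marked(c), marked(f), on(b), on(c), on(f), ready(a)}
3. move(c,f)  →  {inpos(c), inpos(d), linked(a), linked(c), linked(d), marked(c), marked(f), on(b), on(c), on(f), ready(a)}
optimal plan length = 3; 3 ≤ 4

Yes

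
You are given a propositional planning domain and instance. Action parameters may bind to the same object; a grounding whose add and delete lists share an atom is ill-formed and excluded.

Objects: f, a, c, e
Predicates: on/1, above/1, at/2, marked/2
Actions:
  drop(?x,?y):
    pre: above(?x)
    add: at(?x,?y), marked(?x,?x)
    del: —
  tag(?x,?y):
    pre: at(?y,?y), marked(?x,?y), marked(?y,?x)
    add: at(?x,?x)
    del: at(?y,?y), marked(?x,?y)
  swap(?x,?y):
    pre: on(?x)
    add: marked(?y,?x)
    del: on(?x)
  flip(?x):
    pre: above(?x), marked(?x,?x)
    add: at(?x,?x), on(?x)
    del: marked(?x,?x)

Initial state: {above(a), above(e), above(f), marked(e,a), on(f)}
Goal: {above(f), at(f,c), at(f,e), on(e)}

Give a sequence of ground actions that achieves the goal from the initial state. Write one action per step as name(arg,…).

1. drop(f,c)  →  {above(a), above(e), above(f), at(f,c), marked(e,a), marked(f,f), on(f)}
2. drop(f,e)  →  {above(a), above(e), above(f), at(f,c), at(f,e), marked(e,a), marked(f,f), on(f)}
3. drop(e,f)  →  {above(a), above(e), above(f), at(e,f), at(f,c), at(f,e), marked(e,a), marked(e,e), marked(f,f), on(f)}
4. flip(e)  →  {above(a), above(e), above(f), at(e,e), at(e,f), at(f,c), at(f,e), marked(e,a), marked(f,f), on(e), on(f)}

drop(f,c); drop(f,e); drop(e,f); flip(e)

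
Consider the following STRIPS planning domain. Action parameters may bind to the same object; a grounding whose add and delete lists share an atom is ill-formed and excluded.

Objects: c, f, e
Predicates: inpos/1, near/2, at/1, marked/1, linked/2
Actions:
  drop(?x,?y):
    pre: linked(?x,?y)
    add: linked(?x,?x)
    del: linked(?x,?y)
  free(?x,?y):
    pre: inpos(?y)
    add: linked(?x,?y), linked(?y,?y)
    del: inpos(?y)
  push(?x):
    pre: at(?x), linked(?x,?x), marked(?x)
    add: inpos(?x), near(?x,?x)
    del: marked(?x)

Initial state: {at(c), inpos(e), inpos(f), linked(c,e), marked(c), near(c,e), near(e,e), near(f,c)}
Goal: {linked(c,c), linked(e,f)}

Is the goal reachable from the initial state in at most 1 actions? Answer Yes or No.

1. drop(c,e)  →  {at(c), inpos(e), inpos(f), linked(c,c), marked(c), near(c,e), near(e,e), near(f,c)}
2. free(e,f)  →  {at(c), inpos(e), linked(c,c), linked(e,f), linked(f,f), marked(c), near(c,e), near(e,e), near(f,c)}
optimal plan length = 2; 2 > 1

No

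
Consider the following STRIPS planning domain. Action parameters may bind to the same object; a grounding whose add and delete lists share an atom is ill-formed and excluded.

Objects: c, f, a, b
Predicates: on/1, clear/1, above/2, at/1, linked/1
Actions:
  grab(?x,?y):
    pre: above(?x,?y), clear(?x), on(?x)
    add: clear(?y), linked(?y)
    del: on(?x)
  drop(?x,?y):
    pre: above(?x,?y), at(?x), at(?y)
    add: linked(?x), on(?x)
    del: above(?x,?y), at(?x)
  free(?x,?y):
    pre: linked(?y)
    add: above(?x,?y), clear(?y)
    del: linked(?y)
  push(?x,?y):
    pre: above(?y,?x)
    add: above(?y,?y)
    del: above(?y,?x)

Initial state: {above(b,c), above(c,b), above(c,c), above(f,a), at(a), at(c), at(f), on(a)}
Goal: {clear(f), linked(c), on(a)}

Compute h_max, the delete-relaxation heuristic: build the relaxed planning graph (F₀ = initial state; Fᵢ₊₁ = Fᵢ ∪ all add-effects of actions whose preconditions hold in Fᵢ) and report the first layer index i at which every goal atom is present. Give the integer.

F0 = init (8 atoms)
F1 = F0 ∪ {above(b,b), above(f,f), linked(c), linked(f), on(c), on(f)}  (14 atoms)
F2 = F1 ∪ {above(a,c), above(a,f), above(b,f), above(c,f), above(f,c), clear(c), clear(f)}  (21 atoms)
goal ⊆ F2  ⇒  h_max = 2

2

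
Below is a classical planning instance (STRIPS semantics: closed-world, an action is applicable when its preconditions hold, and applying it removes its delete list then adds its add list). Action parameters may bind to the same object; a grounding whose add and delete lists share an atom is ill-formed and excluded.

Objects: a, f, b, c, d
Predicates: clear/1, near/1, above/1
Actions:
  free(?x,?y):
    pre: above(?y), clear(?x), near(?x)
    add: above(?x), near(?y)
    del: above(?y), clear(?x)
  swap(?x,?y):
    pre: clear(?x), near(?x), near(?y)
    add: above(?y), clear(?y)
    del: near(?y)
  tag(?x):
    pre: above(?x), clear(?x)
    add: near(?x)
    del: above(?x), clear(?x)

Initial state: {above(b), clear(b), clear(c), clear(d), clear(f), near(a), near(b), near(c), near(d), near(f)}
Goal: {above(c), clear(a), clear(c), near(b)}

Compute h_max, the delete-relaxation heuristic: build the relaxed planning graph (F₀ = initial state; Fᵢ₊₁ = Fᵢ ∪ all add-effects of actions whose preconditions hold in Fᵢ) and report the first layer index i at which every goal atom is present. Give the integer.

F0 = init (10 atoms)
F1 = F0 ∪ {above(a), above(c), above(d), above(f), clear(a)}  (15 atoms)
goal ⊆ F1  ⇒  h_max = 1

1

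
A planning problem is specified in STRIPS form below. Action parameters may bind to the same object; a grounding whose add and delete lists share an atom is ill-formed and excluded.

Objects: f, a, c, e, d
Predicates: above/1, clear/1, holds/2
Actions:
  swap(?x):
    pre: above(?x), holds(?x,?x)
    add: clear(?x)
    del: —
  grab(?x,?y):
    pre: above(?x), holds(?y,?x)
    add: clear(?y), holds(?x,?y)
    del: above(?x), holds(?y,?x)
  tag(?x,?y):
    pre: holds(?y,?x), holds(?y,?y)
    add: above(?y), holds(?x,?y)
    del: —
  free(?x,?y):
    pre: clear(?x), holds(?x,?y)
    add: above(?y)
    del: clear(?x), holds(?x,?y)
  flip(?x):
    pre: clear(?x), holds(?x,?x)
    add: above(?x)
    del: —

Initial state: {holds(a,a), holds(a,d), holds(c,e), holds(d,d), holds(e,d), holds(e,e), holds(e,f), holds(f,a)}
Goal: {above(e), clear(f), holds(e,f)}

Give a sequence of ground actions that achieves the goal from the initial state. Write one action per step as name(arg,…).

tag(f,e); grab(e,f); tag(f,e)

1. tag(f,e)  →  {above(e), holds(a,a), holds(a,d), holds(c,e), holds(d,d), holds(e,d), holds(e,e), holds(e,f), holds(f,a), holds(f,e)}
2. grab(e,f)  →  {clear(f), holds(a,a), holds(a,d), holds(c,e), holds(d,d), holds(e,d), holds(e,e), holds(e,f), holds(f,a)}
3. tag(f,e)  →  {above(e), clear(f), holds(a,a), holds(a,d), holds(c,e), holds(d,d), holds(e,d), holds(e,e), holds(e,f), holds(f,a), holds(f,e)}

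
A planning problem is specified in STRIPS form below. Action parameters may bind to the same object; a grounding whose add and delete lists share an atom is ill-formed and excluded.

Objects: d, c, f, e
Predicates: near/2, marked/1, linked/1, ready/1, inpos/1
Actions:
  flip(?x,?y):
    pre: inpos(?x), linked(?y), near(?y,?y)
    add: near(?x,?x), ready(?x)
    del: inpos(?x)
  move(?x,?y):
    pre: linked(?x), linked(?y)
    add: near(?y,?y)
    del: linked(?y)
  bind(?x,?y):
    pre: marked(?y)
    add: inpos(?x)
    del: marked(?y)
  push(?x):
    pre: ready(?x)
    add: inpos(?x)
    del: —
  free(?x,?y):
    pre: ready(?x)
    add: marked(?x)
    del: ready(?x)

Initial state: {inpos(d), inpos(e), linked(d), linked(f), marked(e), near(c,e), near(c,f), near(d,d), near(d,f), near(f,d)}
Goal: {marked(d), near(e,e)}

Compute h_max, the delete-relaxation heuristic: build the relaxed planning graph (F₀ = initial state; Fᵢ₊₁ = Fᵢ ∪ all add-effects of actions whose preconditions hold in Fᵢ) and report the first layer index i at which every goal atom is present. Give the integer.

2

F0 = init (10 atoms)
F1 = F0 ∪ {inpos(c), inpos(f), near(e,e), near(f,f), ready(d), ready(e)}  (16 atoms)
F2 = F1 ∪ {marked(d), near(c,c), ready(c), ready(f)}  (20 atoms)
goal ⊆ F2  ⇒  h_max = 2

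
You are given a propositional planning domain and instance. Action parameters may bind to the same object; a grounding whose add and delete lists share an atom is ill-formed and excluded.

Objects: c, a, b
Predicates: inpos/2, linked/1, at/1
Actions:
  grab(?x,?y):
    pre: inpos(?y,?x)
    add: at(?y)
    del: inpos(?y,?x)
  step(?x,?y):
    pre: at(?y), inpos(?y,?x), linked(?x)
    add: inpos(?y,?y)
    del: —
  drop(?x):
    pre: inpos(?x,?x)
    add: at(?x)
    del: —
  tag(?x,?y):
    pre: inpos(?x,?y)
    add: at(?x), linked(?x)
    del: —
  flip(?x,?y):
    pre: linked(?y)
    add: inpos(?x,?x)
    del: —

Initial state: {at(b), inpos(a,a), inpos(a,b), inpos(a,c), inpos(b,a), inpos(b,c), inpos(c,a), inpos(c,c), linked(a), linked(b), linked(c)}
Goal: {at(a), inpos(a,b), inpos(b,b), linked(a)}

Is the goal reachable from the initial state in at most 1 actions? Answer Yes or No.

No

1. grab(c,a)  →  {at(a), at(b), inpos(a,a), inpos(a,b), inpos(b,a), inpos(b,c), inpos(c,a), inpos(c,c), linked(a), linked(b), linked(c)}
2. step(c,b)  →  {at(a), at(b), inpos(a,a), inpos(a,b), inpos(b,a), inpos(b,b), inpos(b,c), inpos(c,a), inpos(c,c), linked(a), linked(b), linked(c)}
optimal plan length = 2; 2 > 1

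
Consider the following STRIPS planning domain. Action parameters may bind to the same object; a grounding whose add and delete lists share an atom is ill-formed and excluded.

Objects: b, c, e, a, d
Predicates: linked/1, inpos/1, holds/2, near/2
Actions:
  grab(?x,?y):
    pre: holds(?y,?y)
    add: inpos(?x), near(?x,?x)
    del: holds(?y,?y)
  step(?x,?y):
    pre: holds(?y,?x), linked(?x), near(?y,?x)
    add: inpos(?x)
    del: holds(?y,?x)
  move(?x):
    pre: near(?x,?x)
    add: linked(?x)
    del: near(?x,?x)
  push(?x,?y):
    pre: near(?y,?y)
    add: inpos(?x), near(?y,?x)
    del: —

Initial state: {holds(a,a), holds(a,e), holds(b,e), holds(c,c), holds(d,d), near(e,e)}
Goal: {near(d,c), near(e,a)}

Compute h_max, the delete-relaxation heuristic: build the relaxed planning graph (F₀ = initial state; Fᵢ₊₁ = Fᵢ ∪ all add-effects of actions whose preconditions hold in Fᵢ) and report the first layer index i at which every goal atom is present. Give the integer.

2

F0 = init (6 atoms)
F1 = F0 ∪ {inpos(a), inpos(b), inpos(c), inpos(d), inpos(e), linked(e), near(a,a), near(b,b), near(c,c), near(d,d), near(e,a), near(e,b), near(e,c), near(e,d)}  (20 atoms)
F2 = F1 ∪ {linked(a), linked(b), linked(c), linked(d), near(a,b), near(a,c), near(a,d), near(a,e), near(b,a), near(b,c), near(b,d), near(b,e), near(c,a), near(c,b), near(c,d), near(c,e), near(d,a), near(d,b), near(d,c), near(d,e)}  (40 atoms)
goal ⊆ F2  ⇒  h_max = 2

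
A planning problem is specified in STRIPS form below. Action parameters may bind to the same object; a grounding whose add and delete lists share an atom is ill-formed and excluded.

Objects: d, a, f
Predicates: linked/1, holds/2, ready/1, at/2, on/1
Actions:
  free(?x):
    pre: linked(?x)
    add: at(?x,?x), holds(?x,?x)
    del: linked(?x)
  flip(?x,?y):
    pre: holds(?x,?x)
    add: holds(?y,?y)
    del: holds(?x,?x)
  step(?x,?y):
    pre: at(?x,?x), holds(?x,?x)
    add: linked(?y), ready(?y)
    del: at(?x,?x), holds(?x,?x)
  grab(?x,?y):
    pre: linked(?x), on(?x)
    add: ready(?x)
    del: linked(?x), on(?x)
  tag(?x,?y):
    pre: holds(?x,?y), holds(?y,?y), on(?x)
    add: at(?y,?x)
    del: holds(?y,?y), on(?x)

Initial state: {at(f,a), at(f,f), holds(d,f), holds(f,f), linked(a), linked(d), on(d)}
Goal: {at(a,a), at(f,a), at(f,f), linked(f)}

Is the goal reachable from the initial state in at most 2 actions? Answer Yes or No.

No

1. free(d)  →  {at(d,d), at(f,a), at(f,f), holds(d,d), holds(d,f), holds(f,f), linked(a), on(d)}
2. free(a)  →  {at(a,a), at(d,d), at(f,a), at(f,f), holds(a,a), holds(d,d), holds(d,f), holds(f,f), on(d)}
3. step(d,f)  →  {at(a,a), at(f,a), at(f,f), holds(a,a), holds(d,f), holds(f,f), linked(f), on(d), ready(f)}
optimal plan length = 3; 3 > 2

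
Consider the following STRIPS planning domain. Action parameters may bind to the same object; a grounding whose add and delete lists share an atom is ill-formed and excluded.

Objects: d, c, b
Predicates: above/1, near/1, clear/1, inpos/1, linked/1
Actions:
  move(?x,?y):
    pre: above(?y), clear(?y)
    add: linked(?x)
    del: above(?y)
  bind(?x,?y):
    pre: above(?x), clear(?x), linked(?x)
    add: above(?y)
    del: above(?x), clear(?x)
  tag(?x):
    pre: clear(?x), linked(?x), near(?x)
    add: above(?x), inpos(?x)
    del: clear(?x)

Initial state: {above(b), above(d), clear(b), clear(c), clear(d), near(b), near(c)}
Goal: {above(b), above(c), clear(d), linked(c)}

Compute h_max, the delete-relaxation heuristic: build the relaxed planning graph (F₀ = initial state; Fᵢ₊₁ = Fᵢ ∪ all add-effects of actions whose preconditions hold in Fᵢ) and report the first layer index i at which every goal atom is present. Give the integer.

F0 = init (7 atoms)
F1 = F0 ∪ {linked(b), linked(c), linked(d)}  (10 atoms)
F2 = F1 ∪ {above(c), inpos(b), inpos(c)}  (13 atoms)
goal ⊆ F2  ⇒  h_max = 2

2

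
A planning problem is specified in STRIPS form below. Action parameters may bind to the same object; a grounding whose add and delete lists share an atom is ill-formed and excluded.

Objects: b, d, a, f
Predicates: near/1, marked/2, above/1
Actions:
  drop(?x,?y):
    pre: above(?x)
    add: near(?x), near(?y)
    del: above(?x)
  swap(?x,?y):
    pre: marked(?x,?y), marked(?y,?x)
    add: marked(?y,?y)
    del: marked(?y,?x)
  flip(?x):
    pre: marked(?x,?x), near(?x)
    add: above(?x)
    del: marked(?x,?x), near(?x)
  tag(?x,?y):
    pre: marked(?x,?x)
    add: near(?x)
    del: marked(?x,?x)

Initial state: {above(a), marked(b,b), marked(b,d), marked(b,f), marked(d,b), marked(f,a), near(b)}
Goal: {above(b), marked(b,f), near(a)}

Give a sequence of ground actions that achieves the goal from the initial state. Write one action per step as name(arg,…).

1. drop(a,b)  →  {marked(b,b), marked(b,d), marked(b,f), marked(d,b), marked(f,a), near(a), near(b)}
2. flip(b)  →  {above(b), marked(b,d), marked(b,f), marked(d,b), marked(f,a), near(a)}

drop(a,b); flip(b)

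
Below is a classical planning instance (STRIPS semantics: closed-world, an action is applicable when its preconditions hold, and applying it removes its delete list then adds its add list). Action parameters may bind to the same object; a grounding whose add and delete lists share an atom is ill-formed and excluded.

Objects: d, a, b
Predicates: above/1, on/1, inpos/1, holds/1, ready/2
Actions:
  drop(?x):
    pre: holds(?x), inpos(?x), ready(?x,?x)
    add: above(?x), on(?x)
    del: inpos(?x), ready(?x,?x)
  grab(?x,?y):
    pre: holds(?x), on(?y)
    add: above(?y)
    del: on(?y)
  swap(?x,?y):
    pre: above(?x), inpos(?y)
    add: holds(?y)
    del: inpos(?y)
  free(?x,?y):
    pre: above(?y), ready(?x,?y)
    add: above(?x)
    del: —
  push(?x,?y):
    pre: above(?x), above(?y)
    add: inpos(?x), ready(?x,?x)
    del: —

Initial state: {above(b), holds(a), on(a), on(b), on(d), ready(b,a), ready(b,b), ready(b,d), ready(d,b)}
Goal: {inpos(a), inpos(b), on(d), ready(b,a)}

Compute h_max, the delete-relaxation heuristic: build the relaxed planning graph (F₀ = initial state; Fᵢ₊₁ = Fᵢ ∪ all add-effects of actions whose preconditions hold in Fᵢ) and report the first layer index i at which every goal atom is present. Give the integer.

2

F0 = init (9 atoms)
F1 = F0 ∪ {above(a), above(d), inpos(b)}  (12 atoms)
F2 = F1 ∪ {holds(b), inpos(a), inpos(d), ready(a,a), ready(d,d)}  (17 atoms)
goal ⊆ F2  ⇒  h_max = 2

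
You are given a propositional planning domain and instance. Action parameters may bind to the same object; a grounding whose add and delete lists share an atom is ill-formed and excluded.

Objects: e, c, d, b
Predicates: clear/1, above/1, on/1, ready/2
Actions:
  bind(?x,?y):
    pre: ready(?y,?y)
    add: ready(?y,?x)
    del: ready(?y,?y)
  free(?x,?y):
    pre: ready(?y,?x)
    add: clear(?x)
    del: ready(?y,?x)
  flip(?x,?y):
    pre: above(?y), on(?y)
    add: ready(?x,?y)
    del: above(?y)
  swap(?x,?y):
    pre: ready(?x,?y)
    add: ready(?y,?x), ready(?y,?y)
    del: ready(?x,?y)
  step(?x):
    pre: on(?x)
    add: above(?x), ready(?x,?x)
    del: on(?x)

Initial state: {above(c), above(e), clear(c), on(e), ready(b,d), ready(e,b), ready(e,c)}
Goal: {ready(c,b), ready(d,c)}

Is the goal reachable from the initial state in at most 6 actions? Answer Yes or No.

1. swap(e,c)  →  {above(c), above(e), clear(c), on(e), ready(b,d), ready(c,c), ready(c,e), ready(e,b)}
2. bind(b,c)  →  {above(c), above(e), clear(c), on(e), ready(b,d), ready(c,b), ready(c,e), ready(e,b)}
3. swap(b,d)  →  {above(c), above(e), clear(c), on(e), ready(c,b), ready(c,e), ready(d,b), ready(d,d), ready(e,b)}
4. bind(c,d)  →  {above(c), above(e), clear(c), on(e), ready(c,b), ready(c,e), ready(d,b), ready(d,c), ready(e,b)}
optimal plan length = 4; 4 ≤ 6

Yes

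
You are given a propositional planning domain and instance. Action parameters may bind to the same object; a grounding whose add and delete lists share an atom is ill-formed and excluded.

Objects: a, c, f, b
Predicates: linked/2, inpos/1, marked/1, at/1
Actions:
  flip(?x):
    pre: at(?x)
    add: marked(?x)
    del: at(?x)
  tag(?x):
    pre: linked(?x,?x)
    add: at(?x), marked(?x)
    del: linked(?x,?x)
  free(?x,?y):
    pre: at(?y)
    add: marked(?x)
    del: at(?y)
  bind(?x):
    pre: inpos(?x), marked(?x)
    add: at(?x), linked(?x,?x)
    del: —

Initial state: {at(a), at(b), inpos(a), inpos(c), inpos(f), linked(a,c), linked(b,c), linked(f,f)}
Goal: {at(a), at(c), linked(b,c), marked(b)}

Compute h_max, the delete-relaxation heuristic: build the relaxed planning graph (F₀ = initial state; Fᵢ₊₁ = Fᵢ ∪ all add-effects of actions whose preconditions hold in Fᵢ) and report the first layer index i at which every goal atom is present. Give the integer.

F0 = init (8 atoms)
F1 = F0 ∪ {at(f), marked(a), marked(b), marked(c), marked(f)}  (13 atoms)
F2 = F1 ∪ {at(c), linked(a,a), linked(c,c)}  (16 atoms)
goal ⊆ F2  ⇒  h_max = 2

2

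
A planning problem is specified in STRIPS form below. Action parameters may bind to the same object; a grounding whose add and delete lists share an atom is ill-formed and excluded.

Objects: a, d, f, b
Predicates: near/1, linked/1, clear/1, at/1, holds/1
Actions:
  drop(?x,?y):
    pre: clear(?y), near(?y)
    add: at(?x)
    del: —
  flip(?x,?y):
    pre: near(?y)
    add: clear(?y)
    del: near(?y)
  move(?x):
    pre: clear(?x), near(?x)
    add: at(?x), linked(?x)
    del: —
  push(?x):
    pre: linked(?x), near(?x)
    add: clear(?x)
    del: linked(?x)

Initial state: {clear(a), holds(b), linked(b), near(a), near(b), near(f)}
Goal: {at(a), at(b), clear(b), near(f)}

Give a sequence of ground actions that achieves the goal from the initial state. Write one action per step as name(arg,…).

1. drop(a,a)  →  {at(a), clear(a), holds(b), linked(b), near(a), near(b), near(f)}
2. drop(b,a)  →  {at(a), at(b), clear(a), holds(b), linked(b), near(a), near(b), near(f)}
3. flip(a,b)  →  {at(a), at(b), clear(a), clear(b), holds(b), linked(b), near(a), near(f)}

drop(a,a); drop(b,a); flip(a,b)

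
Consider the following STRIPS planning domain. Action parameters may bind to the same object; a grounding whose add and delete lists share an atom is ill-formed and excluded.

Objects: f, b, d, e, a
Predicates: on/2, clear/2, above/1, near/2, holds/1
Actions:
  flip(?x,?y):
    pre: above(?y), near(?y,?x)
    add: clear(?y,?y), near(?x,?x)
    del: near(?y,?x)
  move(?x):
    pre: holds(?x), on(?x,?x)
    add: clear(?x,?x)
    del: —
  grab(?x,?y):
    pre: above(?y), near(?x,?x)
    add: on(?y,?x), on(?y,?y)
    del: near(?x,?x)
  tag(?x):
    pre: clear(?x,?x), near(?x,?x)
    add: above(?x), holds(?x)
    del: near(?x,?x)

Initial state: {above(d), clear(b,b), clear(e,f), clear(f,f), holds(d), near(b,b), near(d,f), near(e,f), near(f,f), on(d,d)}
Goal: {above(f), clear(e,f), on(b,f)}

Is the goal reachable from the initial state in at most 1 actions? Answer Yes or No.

No

1. tag(f)  →  {above(d), above(f), clear(b,b), clear(e,f), clear(f,f), holds(d), holds(f), near(b,b), near(d,f), near(e,f), on(d,d)}
2. flip(f,d)  →  {above(d), above(f), clear(b,b), clear(d,d), clear(e,f), clear(f,f), holds(d), holds(f), near(b,b), near(e,f), near(f,f), on(d,d)}
3. tag(b)  →  {above(b), above(d), above(f), clear(b,b), clear(d,d), clear(e,f), clear(f,f), holds(b), holds(d), holds(f), near(e,f), near(f,f), on(d,d)}
4. grab(f,b)  →  {above(b), above(d), above(f), clear(b,b), clear(d,d), clear(e,f), clear(f,f), holds(b), holds(d), holds(f), near(e,f), on(b,b), on(b,f), on(d,d)}
optimal plan length = 4; 4 > 1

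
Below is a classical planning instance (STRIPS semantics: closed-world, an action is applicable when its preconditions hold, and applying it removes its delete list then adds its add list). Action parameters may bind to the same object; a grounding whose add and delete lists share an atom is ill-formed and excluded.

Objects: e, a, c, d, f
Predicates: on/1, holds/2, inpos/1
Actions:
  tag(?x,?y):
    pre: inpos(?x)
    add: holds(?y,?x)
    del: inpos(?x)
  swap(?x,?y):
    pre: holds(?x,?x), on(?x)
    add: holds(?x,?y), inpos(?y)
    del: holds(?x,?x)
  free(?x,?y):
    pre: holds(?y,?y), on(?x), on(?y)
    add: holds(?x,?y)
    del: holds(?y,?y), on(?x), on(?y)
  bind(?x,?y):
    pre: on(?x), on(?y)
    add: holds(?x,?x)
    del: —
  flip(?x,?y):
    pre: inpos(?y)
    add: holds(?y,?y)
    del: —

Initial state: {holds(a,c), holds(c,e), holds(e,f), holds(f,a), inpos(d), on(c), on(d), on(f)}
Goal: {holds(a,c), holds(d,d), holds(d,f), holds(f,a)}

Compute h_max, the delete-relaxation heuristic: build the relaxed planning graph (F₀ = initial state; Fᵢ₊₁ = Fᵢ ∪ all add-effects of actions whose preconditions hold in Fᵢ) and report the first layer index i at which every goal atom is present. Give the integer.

2

F0 = init (8 atoms)
F1 = F0 ∪ {holds(a,d), holds(c,c), holds(c,d), holds(d,d), holds(e,d), holds(f,d), holds(f,f)}  (15 atoms)
F2 = F1 ∪ {holds(c,a), holds(c,f), holds(d,a), holds(d,c), holds(d,e), holds(d,f), holds(f,c), holds(f,e), inpos(a), inpos(c), inpos(e), inpos(f)}  (27 atoms)
goal ⊆ F2  ⇒  h_max = 2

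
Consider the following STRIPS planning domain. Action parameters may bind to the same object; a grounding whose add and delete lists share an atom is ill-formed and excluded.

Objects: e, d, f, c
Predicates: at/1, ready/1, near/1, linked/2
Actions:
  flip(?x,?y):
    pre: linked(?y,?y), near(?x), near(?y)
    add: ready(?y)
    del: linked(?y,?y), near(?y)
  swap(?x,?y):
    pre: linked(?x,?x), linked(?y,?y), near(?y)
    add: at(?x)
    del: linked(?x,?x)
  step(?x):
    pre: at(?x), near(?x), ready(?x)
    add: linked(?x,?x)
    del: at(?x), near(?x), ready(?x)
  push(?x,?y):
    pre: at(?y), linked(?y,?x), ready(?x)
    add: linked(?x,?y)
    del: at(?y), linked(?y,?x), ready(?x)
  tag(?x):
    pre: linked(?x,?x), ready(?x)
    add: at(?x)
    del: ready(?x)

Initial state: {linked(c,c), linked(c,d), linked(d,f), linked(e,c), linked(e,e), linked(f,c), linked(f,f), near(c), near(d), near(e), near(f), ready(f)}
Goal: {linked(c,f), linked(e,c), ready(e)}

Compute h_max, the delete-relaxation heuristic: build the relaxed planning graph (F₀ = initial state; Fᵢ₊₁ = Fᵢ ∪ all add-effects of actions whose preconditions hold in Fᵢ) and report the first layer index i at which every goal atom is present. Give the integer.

2

F0 = init (12 atoms)
F1 = F0 ∪ {at(c), at(e), at(f), ready(c), ready(e)}  (17 atoms)
F2 = F1 ∪ {linked(c,e), linked(c,f)}  (19 atoms)
goal ⊆ F2  ⇒  h_max = 2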